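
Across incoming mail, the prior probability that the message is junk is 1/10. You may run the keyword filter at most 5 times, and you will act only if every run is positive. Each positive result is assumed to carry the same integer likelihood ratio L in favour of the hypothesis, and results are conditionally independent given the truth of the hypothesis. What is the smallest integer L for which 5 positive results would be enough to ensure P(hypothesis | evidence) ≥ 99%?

Prior odds = 0.1/0.9 = 1/9.
Target odds = 0.99/0.01 = 99.
Need L⁵ ≥ 99 ÷ (1/9) = 891.
3⁵ = 243 < 891 ≤ 1024 = 4⁵, so L = 4.

4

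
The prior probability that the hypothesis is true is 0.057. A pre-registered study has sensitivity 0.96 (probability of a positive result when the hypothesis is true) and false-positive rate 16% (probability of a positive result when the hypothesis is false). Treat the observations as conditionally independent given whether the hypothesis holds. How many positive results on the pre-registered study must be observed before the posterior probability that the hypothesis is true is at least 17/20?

Prior odds = 0.057/0.943 = 57/943.
Likelihood ratio of a positive result = 0.96/0.16 = 6.
Target odds: 0.85 ÷ 0.15 = 17/3.
Need (57/943) × 6ⁿ ≥ 17/3, i.e. 6ⁿ ≥ 16031/171.
6² = 36 falls short of 16031/171 but 6³ = 216 reaches it, so n = 3.

3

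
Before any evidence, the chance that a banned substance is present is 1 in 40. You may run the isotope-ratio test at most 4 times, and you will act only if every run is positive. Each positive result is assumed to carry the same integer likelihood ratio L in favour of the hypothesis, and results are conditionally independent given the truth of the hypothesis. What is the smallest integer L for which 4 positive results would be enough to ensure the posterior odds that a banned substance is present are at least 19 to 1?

6

Prior odds = 0.025/0.975 = 1/39.
Target odds = 19.
Need L⁴ ≥ 19 ÷ (1/39) = 741.
5⁴ = 625 < 741 ≤ 1296 = 6⁴, so L = 6.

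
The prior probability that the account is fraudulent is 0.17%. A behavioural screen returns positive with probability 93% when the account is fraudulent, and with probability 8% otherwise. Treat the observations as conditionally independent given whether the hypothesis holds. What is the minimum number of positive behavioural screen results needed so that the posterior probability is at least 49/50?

5

Prior odds: 0.0017 ÷ 0.9983 = 17/9983.
Likelihood ratio of a positive result = 0.93/0.08 = 11.625.
Target odds: 0.98 ÷ 0.02 = 49.
Need (17/9983) × 11.625ⁿ ≥ 49, i.e. 11.625ⁿ ≥ 489167/17.
11.625⁴ = 74805201/4096 falls short of 489167/17 but 11.625⁵ ≈212307 reaches it, so n = 5.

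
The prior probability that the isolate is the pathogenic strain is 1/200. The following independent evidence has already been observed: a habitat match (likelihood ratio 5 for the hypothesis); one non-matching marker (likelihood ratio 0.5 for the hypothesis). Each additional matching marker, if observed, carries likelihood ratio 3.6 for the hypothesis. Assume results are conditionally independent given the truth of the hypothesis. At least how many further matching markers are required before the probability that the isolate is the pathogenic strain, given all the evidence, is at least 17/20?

Prior odds = 0.005/0.995 = 1/199.
Combined Bayes factor of the evidence already in hand = 5 × 0.5 = 2.5.
Odds after that evidence = (1/199) × 2.5 = 5/398.
Target odds = 0.85/0.15 = 17/3.
Need 3.6ⁿ ≥ 17/3 ÷ (5/398) = 6766/15.
3.6⁴ = 167.9616 falls short of 6766/15 but 3.6⁵ = 604.66176 reaches it, so n = 5.

5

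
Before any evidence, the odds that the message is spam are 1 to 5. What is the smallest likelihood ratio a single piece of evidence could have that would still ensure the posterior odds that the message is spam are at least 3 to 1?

Prior odds = 0.2.
Target odds = 3.
Required Bayes factor = 3 ÷ 0.2 = 15.

15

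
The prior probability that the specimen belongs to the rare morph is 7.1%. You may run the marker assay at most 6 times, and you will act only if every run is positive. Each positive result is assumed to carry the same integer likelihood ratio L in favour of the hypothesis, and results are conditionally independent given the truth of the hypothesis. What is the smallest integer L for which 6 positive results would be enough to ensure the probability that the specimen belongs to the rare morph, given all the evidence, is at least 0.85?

3

Prior odds = 0.071/0.929 = 71/929.
Target odds = 0.85/0.15 = 17/3.
Need L⁶ ≥ 17/3 ÷ (71/929) = 15793/213.
2⁶ = 64 < 15793/213 ≤ 729 = 3⁶, so L = 3.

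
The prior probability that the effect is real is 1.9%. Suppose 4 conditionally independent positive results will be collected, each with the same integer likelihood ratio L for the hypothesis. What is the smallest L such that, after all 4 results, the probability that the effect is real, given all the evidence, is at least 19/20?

6

Prior odds = 0.019/0.981 = 19/981.
Target odds = 0.95/0.05 = 19.
Need L⁴ ≥ 19 ÷ (19/981) = 981.
5⁴ = 625 < 981 ≤ 1296 = 6⁴, so L = 6.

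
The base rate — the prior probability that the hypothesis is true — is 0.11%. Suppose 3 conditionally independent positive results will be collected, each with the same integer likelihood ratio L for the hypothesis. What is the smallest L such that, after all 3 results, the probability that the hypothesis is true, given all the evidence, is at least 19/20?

Prior odds = 0.0011/0.9989 = 11/9989.
Target odds = 0.95/0.05 = 19.
Need L³ ≥ 19 ÷ (11/9989) = 189791/11.
25³ = 15625 < 189791/11 ≤ 17576 = 26³, so L = 26.

26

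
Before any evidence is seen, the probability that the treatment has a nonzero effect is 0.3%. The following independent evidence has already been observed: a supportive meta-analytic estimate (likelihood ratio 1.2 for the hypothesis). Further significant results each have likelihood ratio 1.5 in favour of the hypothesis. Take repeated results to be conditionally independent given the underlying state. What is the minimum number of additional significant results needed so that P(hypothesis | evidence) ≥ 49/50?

Prior odds = 0.003/0.997 = 3/997.
Bayes factor of the evidence already in hand = 1.2.
Odds after that evidence = (3/997) × 1.2 = 18/4985.
Target odds = 0.98/0.02 = 49.
Need 1.5ⁿ ≥ 49 ÷ (18/4985) = 244265/18.
1.5²³ ≈11222.7 falls short of 244265/18 but 1.5²⁴ ≈16834.1 reaches it, so n = 24.

24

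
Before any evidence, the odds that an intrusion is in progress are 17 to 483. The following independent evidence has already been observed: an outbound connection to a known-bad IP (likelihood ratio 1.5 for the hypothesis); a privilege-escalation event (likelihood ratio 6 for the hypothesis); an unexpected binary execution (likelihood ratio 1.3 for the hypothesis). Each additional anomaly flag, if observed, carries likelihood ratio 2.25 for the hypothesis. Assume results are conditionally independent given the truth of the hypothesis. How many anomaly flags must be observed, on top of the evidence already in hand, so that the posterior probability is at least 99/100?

Prior odds = 17/483.
Combined Bayes factor of the evidence already in hand = 1.5 × 6 × 1.3 = 11.7.
Odds after that evidence = (17/483) × 11.7 = 663/1610.
Target odds = 0.99/0.01 = 99.
Need 2.25ⁿ ≥ 99 ÷ (663/1610) = 53130/221.
2.25⁶ = 531441/4096 falls short of 53130/221 but 2.25⁷ = 4782969/16384 reaches it, so n = 7.

7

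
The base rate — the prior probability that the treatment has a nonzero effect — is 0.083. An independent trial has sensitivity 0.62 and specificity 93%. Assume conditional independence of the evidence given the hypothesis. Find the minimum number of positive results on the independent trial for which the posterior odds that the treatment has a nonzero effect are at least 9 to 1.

3

Prior odds = 0.083/0.917 = 83/917.
False-positive rate = 1 − 0.93 = 0.07; likelihood ratio of a positive = 0.62/0.07 = 62/7.
Target odds = 9.
Need (83/917) × (62/7)ⁿ ≥ 9, i.e. (62/7)ⁿ ≥ 8253/83.
(62/7)² = 3844/49 falls short of 8253/83 but (62/7)³ = 238328/343 reaches it, so n = 3.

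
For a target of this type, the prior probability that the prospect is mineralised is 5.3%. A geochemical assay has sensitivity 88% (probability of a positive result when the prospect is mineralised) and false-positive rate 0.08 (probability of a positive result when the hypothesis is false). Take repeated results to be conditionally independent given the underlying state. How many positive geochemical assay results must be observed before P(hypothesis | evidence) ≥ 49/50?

3

Prior odds: 0.053 ÷ 0.947 = 53/947.
Likelihood ratio of a positive result = 0.88/0.08 = 11.
Target posterior odds = 0.98/0.02 = 49.
Require 11ⁿ ≥ 49 ÷ (53/947) = 46403/53.
11² = 121 falls short of 46403/53 but 11³ = 1331 reaches it, so n = 3.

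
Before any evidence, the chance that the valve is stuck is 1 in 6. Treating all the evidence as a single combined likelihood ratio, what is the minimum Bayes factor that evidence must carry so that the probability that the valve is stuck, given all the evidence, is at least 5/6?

25

Prior odds = (1/6)/(5/6) = 0.2.
Target odds = (5/6)/(1/6) = 5.
Required Bayes factor = 5 ÷ 0.2 = 25.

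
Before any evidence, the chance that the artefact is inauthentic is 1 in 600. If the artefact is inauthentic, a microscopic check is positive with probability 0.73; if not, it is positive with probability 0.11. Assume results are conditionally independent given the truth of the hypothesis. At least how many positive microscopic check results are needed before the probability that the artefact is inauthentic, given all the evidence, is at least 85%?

5

Prior odds = (1/600)/(599/600) = 1/599.
Likelihood ratio of a positive = 0.73/0.11 = 73/11.
Target posterior odds = 0.85/0.15 = 17/3.
Need (1/599) × (73/11)ⁿ ≥ 17/3, i.e. (73/11)ⁿ ≥ 10183/3.
(73/11)⁴ = 28398241/14641 falls short of 10183/3 but (73/11)⁵ ≈12872.1 reaches it, so n = 5.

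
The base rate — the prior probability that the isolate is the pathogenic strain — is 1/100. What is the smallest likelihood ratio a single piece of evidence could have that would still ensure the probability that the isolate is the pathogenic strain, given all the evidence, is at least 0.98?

4851

Prior odds = 0.01/0.99 = 1/99.
Target odds = 0.98/0.02 = 49.
Required Bayes factor = 49 ÷ (1/99) = 4851.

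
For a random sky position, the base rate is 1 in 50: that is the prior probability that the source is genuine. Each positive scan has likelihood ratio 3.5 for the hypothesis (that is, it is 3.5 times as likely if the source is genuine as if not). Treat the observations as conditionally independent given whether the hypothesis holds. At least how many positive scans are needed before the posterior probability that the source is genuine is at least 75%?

4

Prior odds = 0.02/0.98 = 1/49.
Likelihood ratio per positive scan = 3.5.
Target odds: 0.75 ÷ 0.25 = 3.
Require 3.5ⁿ ≥ 3 ÷ (1/49) = 147.
3.5³ = 42.875 falls short of 147 but 3.5⁴ = 150.0625 reaches it, so n = 4.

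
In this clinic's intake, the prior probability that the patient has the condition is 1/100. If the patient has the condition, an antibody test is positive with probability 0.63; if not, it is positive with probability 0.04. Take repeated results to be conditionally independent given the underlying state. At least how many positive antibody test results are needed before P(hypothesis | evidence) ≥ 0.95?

3

Prior odds: 0.01 ÷ 0.99 = 1/99.
Likelihood ratio of a positive = 0.63/0.04 = 15.75.
Target posterior odds = 0.95/0.05 = 19.
Need (1/99) × 15.75ⁿ ≥ 19, i.e. 15.75ⁿ ≥ 1881.
15.75² = 248.0625 falls short of 1881 but 15.75³ = 3906.984375 reaches it, so n = 3.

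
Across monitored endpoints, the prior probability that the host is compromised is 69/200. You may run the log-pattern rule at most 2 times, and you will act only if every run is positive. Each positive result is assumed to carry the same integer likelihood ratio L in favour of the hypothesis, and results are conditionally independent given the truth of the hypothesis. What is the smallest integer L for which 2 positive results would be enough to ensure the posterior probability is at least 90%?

Prior odds = 0.345/0.655 = 69/131.
Target odds = 0.9/0.1 = 9.
Need L² ≥ 9 ÷ (69/131) = 393/23.
4² = 16 < 393/23 ≤ 25 = 5², so L = 5.

5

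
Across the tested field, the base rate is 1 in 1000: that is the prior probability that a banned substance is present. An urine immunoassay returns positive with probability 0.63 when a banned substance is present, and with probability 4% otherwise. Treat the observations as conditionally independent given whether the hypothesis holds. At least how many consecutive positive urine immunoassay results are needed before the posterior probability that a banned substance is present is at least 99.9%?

6

Prior odds = 0.001/0.999 = 1/999.
Likelihood ratio of a positive result = 0.63/0.04 = 15.75.
Target odds: 0.999 ÷ 0.001 = 999.
Need (1/999) × 15.75ⁿ ≥ 999, i.e. 15.75ⁿ ≥ 998001.
15.75⁵ = 992436543/1024 falls short of 998001 but 15.75⁶ ≈1.52645e+07 reaches it, so n = 6.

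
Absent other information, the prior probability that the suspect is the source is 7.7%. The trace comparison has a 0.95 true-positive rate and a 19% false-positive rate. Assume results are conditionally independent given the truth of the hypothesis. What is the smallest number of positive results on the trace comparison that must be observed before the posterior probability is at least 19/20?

4

Prior odds = 0.077/0.923 = 77/923.
Likelihood ratio of a positive result = 0.95/0.19 = 5.
Target odds: 0.95 ÷ 0.05 = 19.
Need (77/923) × 5ⁿ ≥ 19, i.e. 5ⁿ ≥ 17537/77.
5³ = 125 falls short of 17537/77 but 5⁴ = 625 reaches it, so n = 4.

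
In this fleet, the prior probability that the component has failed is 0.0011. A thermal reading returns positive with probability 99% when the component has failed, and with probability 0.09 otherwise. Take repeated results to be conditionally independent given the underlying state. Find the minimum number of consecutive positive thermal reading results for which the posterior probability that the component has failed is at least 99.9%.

6

Prior odds = 0.0011/0.9989 = 11/9989.
Likelihood ratio of a positive result = 0.99/0.09 = 11.
Target odds: 0.999 ÷ 0.001 = 999.
Require 11ⁿ ≥ 999 ÷ (11/9989) = 9979011/11.
11⁵ = 161051 falls short of 9979011/11 but 11⁶ = 1771561 reaches it, so n = 6.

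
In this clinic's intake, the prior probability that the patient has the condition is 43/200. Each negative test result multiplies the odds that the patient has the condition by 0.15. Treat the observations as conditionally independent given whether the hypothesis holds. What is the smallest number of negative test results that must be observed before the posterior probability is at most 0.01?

Prior odds: 0.215 ÷ 0.785 = 43/157.
Likelihood ratio per negative test result = 0.15.
Target odds: 0.01 ÷ 0.99 = 1/99.
Require 0.15ⁿ ≤ 1/99 ÷ (43/157) = 157/4257.
0.15¹ = 0.15 is still above 157/4257 but 0.15² = 0.0225 is at or below it, so n = 2.

2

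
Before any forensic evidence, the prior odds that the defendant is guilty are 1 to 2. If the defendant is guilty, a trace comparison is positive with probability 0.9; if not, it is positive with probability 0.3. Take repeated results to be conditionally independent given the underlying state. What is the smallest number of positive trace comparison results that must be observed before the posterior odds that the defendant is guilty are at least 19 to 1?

Prior odds = 0.5.
Likelihood ratio of a positive = 0.9/0.3 = 3.
Target odds = 19.
Require 3ⁿ ≥ 19 ÷ 0.5 = 38.
3³ = 27 falls short of 38 but 3⁴ = 81 reaches it, so n = 4.

4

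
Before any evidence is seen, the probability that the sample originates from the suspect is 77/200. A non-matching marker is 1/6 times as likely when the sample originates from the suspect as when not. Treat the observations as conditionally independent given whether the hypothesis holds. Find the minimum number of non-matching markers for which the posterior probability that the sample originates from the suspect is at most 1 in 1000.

Prior odds = 0.385/0.615 = 77/123.
Likelihood ratio per non-matching marker = 1/6.
Target posterior odds = 0.001/0.999 = 1/999.
Need (77/123) × (1/6)ⁿ ≤ 1/999, i.e. (1/6)ⁿ ≤ 41/25641.
(1/6)³ = 1/216 is still above 41/25641 but (1/6)⁴ = 1/1296 is at or below it, so n = 4.

4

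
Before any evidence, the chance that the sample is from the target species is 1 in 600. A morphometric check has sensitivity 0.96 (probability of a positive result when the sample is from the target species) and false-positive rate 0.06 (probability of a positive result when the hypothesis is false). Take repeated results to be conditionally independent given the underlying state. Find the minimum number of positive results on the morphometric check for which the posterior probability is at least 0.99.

Prior odds: (1/600) ÷ (599/600) = 1/599.
Likelihood ratio of a positive result = 0.96/0.06 = 16.
Target posterior odds = 0.99/0.01 = 99.
Require 16ⁿ ≥ 99 ÷ (1/599) = 59301.
16³ = 4096 falls short of 59301 but 16⁴ = 65536 reaches it, so n = 4.

4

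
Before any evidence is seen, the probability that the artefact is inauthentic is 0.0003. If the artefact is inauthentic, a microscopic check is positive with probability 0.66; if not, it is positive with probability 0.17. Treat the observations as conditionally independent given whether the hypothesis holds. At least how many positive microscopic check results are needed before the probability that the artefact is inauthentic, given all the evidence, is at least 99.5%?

10

Prior odds = 0.0003/0.9997 = 3/9997.
Likelihood ratio of a positive = 0.66/0.17 = 66/17.
Target posterior odds = 0.995/0.005 = 199.
Require (66/17)ⁿ ≥ 199 ÷ (3/9997) = 1989403/3.
(66/17)⁹ ≈200380 falls short of 1989403/3 but (66/17)¹⁰ ≈777947 reaches it, so n = 10.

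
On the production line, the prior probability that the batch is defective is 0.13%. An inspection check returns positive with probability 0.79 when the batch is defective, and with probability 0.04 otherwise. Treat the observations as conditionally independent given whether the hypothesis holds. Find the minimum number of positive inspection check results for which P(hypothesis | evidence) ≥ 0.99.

Prior odds = 0.0013/0.9987 = 13/9987.
Likelihood ratio of a positive result = 0.79/0.04 = 19.75.
Target odds: 0.99 ÷ 0.01 = 99.
Require 19.75ⁿ ≥ 99 ÷ (13/9987) = 988713/13.
19.75³ = 7703.734375 falls short of 988713/13 but 19.75⁴ = 38950081/256 reaches it, so n = 4.

4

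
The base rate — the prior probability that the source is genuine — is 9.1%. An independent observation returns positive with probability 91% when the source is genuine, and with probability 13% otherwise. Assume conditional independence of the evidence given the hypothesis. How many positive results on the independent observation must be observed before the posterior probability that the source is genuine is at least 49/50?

4

Prior odds = 0.091/0.909 = 91/909.
Likelihood ratio of a positive result = 0.91/0.13 = 7.
Target posterior odds = 0.98/0.02 = 49.
Need (91/909) × 7ⁿ ≥ 49, i.e. 7ⁿ ≥ 6363/13.
7³ = 343 falls short of 6363/13 but 7⁴ = 2401 reaches it, so n = 4.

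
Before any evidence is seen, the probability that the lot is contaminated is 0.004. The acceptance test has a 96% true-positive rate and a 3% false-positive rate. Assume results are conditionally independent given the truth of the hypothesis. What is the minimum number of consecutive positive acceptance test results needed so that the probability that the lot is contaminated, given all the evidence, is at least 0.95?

3

Prior odds: 0.004 ÷ 0.996 = 1/249.
Likelihood ratio of a positive result = 0.96/0.03 = 32.
Target posterior odds = 0.95/0.05 = 19.
Need (1/249) × 32ⁿ ≥ 19, i.e. 32ⁿ ≥ 4731.
32² = 1024 falls short of 4731 but 32³ = 32768 reaches it, so n = 3.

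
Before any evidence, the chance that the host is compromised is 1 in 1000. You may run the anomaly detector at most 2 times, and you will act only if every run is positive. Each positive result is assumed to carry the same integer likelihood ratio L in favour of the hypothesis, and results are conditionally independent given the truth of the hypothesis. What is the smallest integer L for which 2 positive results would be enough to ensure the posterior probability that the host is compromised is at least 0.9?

95

Prior odds = 0.001/0.999 = 1/999.
Target odds = 0.9/0.1 = 9.
Need L² ≥ 9 ÷ (1/999) = 8991.
94² = 8836 < 8991 ≤ 9025 = 95², so L = 95.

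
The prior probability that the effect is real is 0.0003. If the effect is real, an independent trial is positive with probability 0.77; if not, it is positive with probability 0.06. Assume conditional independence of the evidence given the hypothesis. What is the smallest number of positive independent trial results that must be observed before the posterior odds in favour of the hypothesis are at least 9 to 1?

5

Prior odds: 0.0003 ÷ 0.9997 = 3/9997.
Likelihood ratio of a positive = 0.77/0.06 = 77/6.
Target odds = 9.
Require (77/6)ⁿ ≥ 9 ÷ (3/9997) = 29991.
(77/6)⁴ = 35153041/1296 falls short of 29991 but (77/6)⁵ ≈348095 reaches it, so n = 5.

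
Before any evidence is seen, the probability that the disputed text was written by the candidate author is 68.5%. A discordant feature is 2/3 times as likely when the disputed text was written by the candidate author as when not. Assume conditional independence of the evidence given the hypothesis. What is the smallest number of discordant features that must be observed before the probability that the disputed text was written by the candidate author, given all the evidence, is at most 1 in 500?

18

Prior odds: 0.685 ÷ 0.315 = 137/63.
Likelihood ratio per discordant feature = 2/3.
Target posterior odds = 0.002/0.998 = 1/499.
Need (137/63) × (2/3)ⁿ ≤ 1/499, i.e. (2/3)ⁿ ≤ 63/68363.
(2/3)¹⁷ = 131072/129140163 is still above 63/68363 but (2/3)¹⁸ = 262144/387420489 is at or below it, so n = 18.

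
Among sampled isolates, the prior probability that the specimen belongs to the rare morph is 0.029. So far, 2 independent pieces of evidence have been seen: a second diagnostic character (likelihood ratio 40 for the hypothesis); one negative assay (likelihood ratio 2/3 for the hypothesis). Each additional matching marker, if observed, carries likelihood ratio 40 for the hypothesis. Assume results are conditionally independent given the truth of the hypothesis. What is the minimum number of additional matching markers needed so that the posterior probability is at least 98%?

2

Prior odds = 0.029/0.971 = 29/971.
Combined Bayes factor of the evidence already in hand = 40 × (2/3) = 80/3.
Odds after that evidence = (29/971) × 80/3 = 2320/2913.
Target odds = 0.98/0.02 = 49.
Need 40ⁿ ≥ 49 ÷ (2320/2913) = 142737/2320.
40¹ = 40 falls short of 142737/2320 but 40² = 1600 reaches it, so n = 2.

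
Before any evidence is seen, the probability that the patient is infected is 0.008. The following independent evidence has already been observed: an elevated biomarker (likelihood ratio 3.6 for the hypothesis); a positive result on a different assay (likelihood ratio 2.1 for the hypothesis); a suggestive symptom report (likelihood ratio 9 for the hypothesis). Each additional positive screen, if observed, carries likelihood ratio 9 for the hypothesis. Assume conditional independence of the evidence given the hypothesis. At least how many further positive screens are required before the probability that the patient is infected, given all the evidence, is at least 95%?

2

Prior odds = 0.008/0.992 = 1/124.
Combined Bayes factor of the evidence already in hand = 3.6 × 2.1 × 9 = 68.04.
Odds after that evidence = (1/124) × 68.04 = 1701/3100.
Target odds = 0.95/0.05 = 19.
Need 9ⁿ ≥ 19 ÷ (1701/3100) = 58900/1701.
9¹ = 9 falls short of 58900/1701 but 9² = 81 reaches it, so n = 2.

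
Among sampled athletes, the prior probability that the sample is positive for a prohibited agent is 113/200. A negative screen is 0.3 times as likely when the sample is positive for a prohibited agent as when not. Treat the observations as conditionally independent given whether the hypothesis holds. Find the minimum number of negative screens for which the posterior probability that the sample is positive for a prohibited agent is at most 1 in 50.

4

Prior odds = 0.565/0.435 = 113/87.
Likelihood ratio per negative screen = 0.3.
Target posterior odds = 0.02/0.98 = 1/49.
Need (113/87) × 0.3ⁿ ≤ 1/49, i.e. 0.3ⁿ ≤ 87/5537.
0.3³ = 0.027 is still above 87/5537 but 0.3⁴ = 0.0081 is at or below it, so n = 4.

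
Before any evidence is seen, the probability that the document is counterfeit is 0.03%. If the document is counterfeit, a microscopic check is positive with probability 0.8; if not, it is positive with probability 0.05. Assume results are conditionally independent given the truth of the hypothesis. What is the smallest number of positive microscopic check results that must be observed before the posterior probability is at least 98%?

5

Prior odds = 0.0003/0.9997 = 3/9997.
Likelihood ratio of a positive = 0.8/0.05 = 16.
Target odds: 0.98 ÷ 0.02 = 49.
Need (3/9997) × 16ⁿ ≥ 49, i.e. 16ⁿ ≥ 489853/3.
16⁴ = 65536 falls short of 489853/3 but 16⁵ = 1048576 reaches it, so n = 5.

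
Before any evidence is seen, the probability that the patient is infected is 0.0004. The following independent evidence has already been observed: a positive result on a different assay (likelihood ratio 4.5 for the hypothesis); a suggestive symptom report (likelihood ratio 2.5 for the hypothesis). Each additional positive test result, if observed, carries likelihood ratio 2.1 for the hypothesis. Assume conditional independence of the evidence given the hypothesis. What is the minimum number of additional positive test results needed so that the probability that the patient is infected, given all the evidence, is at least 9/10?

11

Prior odds = 0.0004/0.9996 = 1/2499.
Combined Bayes factor of the evidence already in hand = 4.5 × 2.5 = 11.25.
Odds after that evidence = (1/2499) × 11.25 = 15/3332.
Target odds = 0.9/0.1 = 9.
Need 2.1ⁿ ≥ 9 ÷ (15/3332) = 1999.2.
2.1¹⁰ ≈1667.99 falls short of 1999.2 but 2.1¹¹ ≈3502.78 reaches it, so n = 11.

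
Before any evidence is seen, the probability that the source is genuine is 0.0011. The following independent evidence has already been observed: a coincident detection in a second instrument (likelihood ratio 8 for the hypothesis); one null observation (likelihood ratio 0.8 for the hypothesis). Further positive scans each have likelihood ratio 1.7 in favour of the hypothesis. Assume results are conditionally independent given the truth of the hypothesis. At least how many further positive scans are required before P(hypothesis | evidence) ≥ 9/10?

14

Prior odds = 0.0011/0.9989 = 11/9989.
Combined Bayes factor of the evidence already in hand = 8 × 0.8 = 6.4.
Odds after that evidence = (11/9989) × 6.4 = 352/49945.
Target odds = 0.9/0.1 = 9.
Need 1.7ⁿ ≥ 9 ÷ (352/49945) = 449505/352.
1.7¹³ ≈990.458 falls short of 449505/352 but 1.7¹⁴ ≈1683.78 reaches it, so n = 14.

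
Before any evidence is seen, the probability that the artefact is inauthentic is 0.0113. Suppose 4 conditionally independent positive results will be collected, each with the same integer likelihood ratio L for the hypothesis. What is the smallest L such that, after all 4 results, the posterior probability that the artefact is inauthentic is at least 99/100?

10

Prior odds = 0.0113/0.9887 = 113/9887.
Target odds = 0.99/0.01 = 99.
Need L⁴ ≥ 99 ÷ (113/9887) = 978813/113.
9⁴ = 6561 < 978813/113 ≤ 10000 = 10⁴, so L = 10.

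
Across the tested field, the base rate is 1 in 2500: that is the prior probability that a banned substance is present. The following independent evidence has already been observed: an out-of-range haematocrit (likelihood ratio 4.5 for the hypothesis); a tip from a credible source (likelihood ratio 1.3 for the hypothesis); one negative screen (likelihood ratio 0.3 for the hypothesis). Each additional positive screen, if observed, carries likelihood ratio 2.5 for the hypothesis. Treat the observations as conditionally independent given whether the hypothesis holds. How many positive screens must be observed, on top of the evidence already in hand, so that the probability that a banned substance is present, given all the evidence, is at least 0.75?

10

Prior odds = 0.0004/0.9996 = 1/2499.
Combined Bayes factor of the evidence already in hand = 4.5 × 1.3 × 0.3 = 1.755.
Odds after that evidence = (1/2499) × 1.755 = 117/166600.
Target odds = 0.75/0.25 = 3.
Need 2.5ⁿ ≥ 3 ÷ (117/166600) = 166600/39.
2.5⁹ = 1953125/512 falls short of 166600/39 but 2.5¹⁰ = 9765625/1024 reaches it, so n = 10.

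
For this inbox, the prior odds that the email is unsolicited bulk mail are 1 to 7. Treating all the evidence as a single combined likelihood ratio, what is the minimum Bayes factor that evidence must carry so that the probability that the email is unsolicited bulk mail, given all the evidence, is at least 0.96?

168

Prior odds = 1/7.
Target odds = 0.96/0.04 = 24.
Required Bayes factor = 24 ÷ (1/7) = 168.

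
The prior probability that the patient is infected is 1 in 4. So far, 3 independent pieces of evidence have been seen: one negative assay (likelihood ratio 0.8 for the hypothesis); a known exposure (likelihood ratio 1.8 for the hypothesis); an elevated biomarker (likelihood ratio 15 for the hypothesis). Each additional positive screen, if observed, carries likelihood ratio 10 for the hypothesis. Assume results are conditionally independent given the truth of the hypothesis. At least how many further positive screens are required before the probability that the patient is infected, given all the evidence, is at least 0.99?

2

Prior odds = 0.25/0.75 = 1/3.
Combined Bayes factor of the evidence already in hand = 0.8 × 1.8 × 15 = 21.6.
Odds after that evidence = (1/3) × 21.6 = 7.2.
Target odds = 0.99/0.01 = 99.
Need 10ⁿ ≥ 99 ÷ 7.2 = 13.75.
10¹ = 10 falls short of 13.75 but 10² = 100 reaches it, so n = 2.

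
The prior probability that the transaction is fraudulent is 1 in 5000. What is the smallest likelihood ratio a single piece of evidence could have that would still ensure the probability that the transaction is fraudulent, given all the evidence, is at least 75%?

14997

Prior odds = 0.0002/0.9998 = 1/4999.
Target odds = 0.75/0.25 = 3.
Required Bayes factor = 3 ÷ (1/4999) = 14997.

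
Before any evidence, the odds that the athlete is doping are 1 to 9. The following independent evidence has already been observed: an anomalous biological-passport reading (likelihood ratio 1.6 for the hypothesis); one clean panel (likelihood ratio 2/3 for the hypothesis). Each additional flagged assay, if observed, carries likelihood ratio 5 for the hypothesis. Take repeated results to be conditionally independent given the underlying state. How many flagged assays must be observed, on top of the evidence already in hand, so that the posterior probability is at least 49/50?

Prior odds = 1/9.
Combined Bayes factor of the evidence already in hand = 1.6 × (2/3) = 16/15.
Odds after that evidence = (1/9) × 16/15 = 16/135.
Target odds = 0.98/0.02 = 49.
Need 5ⁿ ≥ 49 ÷ (16/135) = 413.4375.
5³ = 125 falls short of 413.4375 but 5⁴ = 625 reaches it, so n = 4.

4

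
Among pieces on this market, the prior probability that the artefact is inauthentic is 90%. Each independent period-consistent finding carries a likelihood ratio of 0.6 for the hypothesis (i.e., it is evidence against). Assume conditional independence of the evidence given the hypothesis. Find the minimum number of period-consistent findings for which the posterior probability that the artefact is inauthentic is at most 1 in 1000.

18

Prior odds = 0.9/0.1 = 9.
Likelihood ratio per period-consistent finding = 0.6.
Target odds: 0.001 ÷ 0.999 = 1/999.
Require 0.6ⁿ ≤ 1/999 ÷ 9 = 1/8991.
0.6¹⁷ ≈0.000169267 is still above 1/8991 but 0.6¹⁸ ≈0.00010156 is at or below it, so n = 18.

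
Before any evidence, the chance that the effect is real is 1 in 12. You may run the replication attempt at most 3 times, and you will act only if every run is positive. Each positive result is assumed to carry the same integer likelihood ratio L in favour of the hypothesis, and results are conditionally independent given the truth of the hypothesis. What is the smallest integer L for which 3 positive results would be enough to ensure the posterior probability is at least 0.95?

6

Prior odds = (1/12)/(11/12) = 1/11.
Target odds = 0.95/0.05 = 19.
Need L³ ≥ 19 ÷ (1/11) = 209.
5³ = 125 < 209 ≤ 216 = 6³, so L = 6.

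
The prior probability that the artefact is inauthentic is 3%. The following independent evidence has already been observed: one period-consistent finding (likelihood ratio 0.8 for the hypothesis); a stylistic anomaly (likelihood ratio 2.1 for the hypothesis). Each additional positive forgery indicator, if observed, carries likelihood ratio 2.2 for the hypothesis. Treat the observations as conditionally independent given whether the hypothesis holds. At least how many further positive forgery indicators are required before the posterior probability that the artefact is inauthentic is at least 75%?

6

Prior odds = 0.03/0.97 = 3/97.
Combined Bayes factor of the evidence already in hand = 0.8 × 2.1 = 1.68.
Odds after that evidence = (3/97) × 1.68 = 126/2425.
Target odds = 0.75/0.25 = 3.
Need 2.2ⁿ ≥ 3 ÷ (126/2425) = 2425/42.
2.2⁵ = 51.53632 falls short of 2425/42 but 2.2⁶ = 1771561/15625 reaches it, so n = 6.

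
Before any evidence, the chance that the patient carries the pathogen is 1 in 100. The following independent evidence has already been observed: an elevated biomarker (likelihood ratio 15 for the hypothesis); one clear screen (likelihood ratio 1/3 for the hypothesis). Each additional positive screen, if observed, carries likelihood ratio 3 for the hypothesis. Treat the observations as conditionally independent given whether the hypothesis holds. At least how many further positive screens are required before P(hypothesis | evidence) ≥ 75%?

Prior odds = 0.01/0.99 = 1/99.
Combined Bayes factor of the evidence already in hand = 15 × (1/3) = 5.
Odds after that evidence = (1/99) × 5 = 5/99.
Target odds = 0.75/0.25 = 3.
Need 3ⁿ ≥ 3 ÷ (5/99) = 59.4.
3³ = 27 falls short of 59.4 but 3⁴ = 81 reaches it, so n = 4.

4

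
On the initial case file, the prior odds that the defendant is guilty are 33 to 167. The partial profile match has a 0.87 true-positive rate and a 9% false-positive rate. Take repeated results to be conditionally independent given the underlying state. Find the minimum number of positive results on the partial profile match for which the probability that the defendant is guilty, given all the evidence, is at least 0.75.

2

Prior odds = 33/167.
Likelihood ratio of a positive result = 0.87/0.09 = 29/3.
Target posterior odds = 0.75/0.25 = 3.
Require (29/3)ⁿ ≥ 3 ÷ (33/167) = 167/11.
(29/3)¹ = 29/3 falls short of 167/11 but (29/3)² = 841/9 reaches it, so n = 2.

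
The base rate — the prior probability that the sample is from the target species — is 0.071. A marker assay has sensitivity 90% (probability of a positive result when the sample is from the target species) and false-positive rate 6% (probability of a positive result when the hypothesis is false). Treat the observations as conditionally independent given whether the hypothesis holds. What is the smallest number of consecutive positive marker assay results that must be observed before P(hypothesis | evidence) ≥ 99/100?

3

Prior odds = 0.071/0.929 = 71/929.
Likelihood ratio of a positive result = 0.9/0.06 = 15.
Target odds: 0.99 ÷ 0.01 = 99.
Need (71/929) × 15ⁿ ≥ 99, i.e. 15ⁿ ≥ 91971/71.
15² = 225 falls short of 91971/71 but 15³ = 3375 reaches it, so n = 3.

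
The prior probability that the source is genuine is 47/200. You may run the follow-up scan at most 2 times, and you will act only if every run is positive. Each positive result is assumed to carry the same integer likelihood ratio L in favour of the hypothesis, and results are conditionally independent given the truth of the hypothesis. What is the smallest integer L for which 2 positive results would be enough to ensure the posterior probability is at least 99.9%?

Prior odds = 0.235/0.765 = 47/153.
Target odds = 0.999/0.001 = 999.
Need L² ≥ 999 ÷ (47/153) = 152847/47.
57² = 3249 < 152847/47 ≤ 3364 = 58², so L = 58.

58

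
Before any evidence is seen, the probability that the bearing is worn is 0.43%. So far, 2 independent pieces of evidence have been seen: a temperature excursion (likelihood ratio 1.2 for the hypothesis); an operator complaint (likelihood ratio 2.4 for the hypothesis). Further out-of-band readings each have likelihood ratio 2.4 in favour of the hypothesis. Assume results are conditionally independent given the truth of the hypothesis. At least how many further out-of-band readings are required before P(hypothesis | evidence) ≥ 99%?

11

Prior odds = 0.0043/0.9957 = 43/9957.
Combined Bayes factor of the evidence already in hand = 1.2 × 2.4 = 2.88.
Odds after that evidence = (43/9957) × 2.88 = 1032/82975.
Target odds = 0.99/0.01 = 99.
Need 2.4ⁿ ≥ 99 ÷ (1032/82975) = 2738175/344.
2.4¹⁰ ≈6340.34 falls short of 2738175/344 but 2.4¹¹ ≈15216.8 reaches it, so n = 11.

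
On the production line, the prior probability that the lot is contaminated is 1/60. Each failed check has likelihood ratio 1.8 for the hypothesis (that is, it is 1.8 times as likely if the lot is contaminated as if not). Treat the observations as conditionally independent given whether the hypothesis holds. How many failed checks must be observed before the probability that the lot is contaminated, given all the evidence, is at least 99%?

15

Prior odds = (1/60)/(59/60) = 1/59.
Likelihood ratio per failed check = 1.8.
Target odds: 0.99 ÷ 0.01 = 99.
Require 1.8ⁿ ≥ 99 ÷ (1/59) = 5841.
1.8¹⁴ ≈3748.13 falls short of 5841 but 1.8¹⁵ ≈6746.64 reaches it, so n = 15.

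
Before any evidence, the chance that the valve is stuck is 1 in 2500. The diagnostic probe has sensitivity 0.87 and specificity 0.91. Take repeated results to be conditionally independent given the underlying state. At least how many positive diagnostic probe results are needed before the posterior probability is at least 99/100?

6

Prior odds = 0.0004/0.9996 = 1/2499.
False-positive rate = 1 − 0.91 = 0.09; likelihood ratio of a positive = 0.87/0.09 = 29/3.
Target posterior odds = 0.99/0.01 = 99.
Need (1/2499) × (29/3)ⁿ ≥ 99, i.e. (29/3)ⁿ ≥ 247401.
(29/3)⁵ = 20511149/243 falls short of 247401 but (29/3)⁶ = 594823321/729 reaches it, so n = 6.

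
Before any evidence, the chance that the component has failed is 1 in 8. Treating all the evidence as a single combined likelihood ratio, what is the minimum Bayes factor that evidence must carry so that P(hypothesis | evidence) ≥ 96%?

Prior odds = 0.125/0.875 = 1/7.
Target odds = 0.96/0.04 = 24.
Required Bayes factor = 24 ÷ (1/7) = 168.

168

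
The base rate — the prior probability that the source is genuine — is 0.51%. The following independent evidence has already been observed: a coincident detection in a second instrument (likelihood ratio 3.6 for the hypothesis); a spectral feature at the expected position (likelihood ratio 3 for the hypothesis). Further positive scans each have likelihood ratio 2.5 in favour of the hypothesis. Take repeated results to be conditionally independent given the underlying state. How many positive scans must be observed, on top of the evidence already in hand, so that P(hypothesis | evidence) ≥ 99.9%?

Prior odds = 0.0051/0.9949 = 51/9949.
Combined Bayes factor of the evidence already in hand = 3.6 × 3 = 10.8.
Odds after that evidence = (51/9949) × 10.8 = 2754/49745.
Target odds = 0.999/0.001 = 999.
Need 2.5ⁿ ≥ 999 ÷ (2754/49745) = 1840565/102.
2.5¹⁰ = 9765625/1024 falls short of 1840565/102 but 2.5¹¹ = 48828125/2048 reaches it, so n = 11.

11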